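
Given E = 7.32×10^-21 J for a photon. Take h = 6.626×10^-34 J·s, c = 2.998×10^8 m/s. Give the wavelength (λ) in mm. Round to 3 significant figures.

Rearranging E = h·c/λ for λ: λ = hc/E.
E = 7.32×10^-21 J; h = 6.626×10^-34 J·s; c = 2.998×10^8 m/s.
λ = 2.714×10^-5 m
2.714×10^-5 m × (1 mm / 0.001000 m) = 0.02714 mm

0.0271 mm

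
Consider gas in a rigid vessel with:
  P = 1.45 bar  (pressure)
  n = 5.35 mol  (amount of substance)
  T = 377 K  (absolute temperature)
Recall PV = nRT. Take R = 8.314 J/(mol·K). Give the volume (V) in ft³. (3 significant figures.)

From the ideal-gas law: V = nRT/P.
P = 1.45 bar = 1.450×10^5 Pa; n = 5.35 mol; T = 377 K; R = 8.314 J/(mol·K).
V = 0.1156 m³
0.1156 m³ × (1 ft³ / 0.02832 m³) = 4.084 ft³

4.08 ft³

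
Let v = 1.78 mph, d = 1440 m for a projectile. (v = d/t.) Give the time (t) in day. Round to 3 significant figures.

0.0209 day

Rearranging v = d/t for t: t = d/v.
v = 1.78 mph = 0.7957 m/s; d = 1440 m.
t = 1810 s
1810 s × (1 day / 86400 s) = 0.02095 day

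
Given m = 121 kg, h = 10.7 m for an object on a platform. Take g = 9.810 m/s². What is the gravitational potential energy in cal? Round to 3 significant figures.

3040 cal

PE is given directly by: PE = mgh.
m = 121 kg; h = 10.7 m; g = 9.810 m/s².
PE = 12701 J
12701 J × (1 cal / 4.184 J) = 3036 cal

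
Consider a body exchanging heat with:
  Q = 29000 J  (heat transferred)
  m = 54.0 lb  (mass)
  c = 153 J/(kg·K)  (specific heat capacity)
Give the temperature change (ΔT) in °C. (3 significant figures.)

Rearranging: ΔT = Q/(m·c).
Q = 29000 J; m = 54.0 lb = 24.49 kg; c = 153 J/(kg·K).
ΔT = 7.738 K
Since 1 °C = 1 K, 7.738 °C.

7.74 °C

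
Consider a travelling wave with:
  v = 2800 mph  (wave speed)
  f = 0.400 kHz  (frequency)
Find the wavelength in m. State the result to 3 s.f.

Solving v = f·λ for λ: λ = v/f.
v = 2800 mph = 1252 m/s; f = 0.400 kHz = 400.0 Hz.
λ = 3.129 m

3.13 m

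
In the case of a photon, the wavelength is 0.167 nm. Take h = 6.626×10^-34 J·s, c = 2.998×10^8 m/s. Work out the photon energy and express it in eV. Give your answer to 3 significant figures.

7420 eV

E is given directly by: E = hc/λ.
λ = 0.167 nm = 1.670×10^-10 m; h = 6.626×10^-34 J·s; c = 2.998×10^8 m/s.
E = 1.190×10^-15 J
1.190×10^-15 J × (1 eV / 1.602×10^-19 J) = 7424 eV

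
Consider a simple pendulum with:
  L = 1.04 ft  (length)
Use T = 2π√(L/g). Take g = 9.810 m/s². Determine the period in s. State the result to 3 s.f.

Directly: T = 2π√(L/g).
L = 1.04 ft = 0.3170 m; g = 9.810 m/s².
T = 1.129 s

1.13 s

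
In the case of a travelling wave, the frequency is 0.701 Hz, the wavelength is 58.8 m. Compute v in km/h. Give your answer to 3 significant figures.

Directly: v = fλ.
f = 0.701 Hz; λ = 58.8 m.
v = 41.22 m/s
41.22 m/s × (1 km/h / 0.2778 m/s) = 148.4 km/h

148 km/h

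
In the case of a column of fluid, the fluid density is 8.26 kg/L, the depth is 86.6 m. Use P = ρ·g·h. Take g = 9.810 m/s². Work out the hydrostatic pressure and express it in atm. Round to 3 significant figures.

69.3 atm

Directly: P = ρgh.
ρ = 8.26 kg/L = 8260 kg/m³; h = 86.6 m; g = 9.810 m/s².
P = 7.017×10^6 Pa
7.017×10^6 Pa × (1 atm / 1.013×10^5 Pa) = 69.25 atm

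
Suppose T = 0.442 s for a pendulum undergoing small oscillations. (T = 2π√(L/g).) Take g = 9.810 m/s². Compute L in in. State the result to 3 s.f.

1.91 in

Rearranging T = 2π√(L/g) for L: L = g·(T/2π)².
T = 0.442 s; g = 9.810 m/s².
L = 0.04855 m
0.04855 m × (1 in / 0.02540 m) = 1.911 in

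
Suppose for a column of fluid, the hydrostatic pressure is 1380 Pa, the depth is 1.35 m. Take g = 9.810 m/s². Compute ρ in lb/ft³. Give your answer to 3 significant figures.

Rearranging P = ρ·g·h for ρ: ρ = P/(g·h).
P = 1380 Pa; h = 1.35 m; g = 9.810 m/s².
ρ = 104.2 kg/m³
104.2 kg/m³ × (1 lb/ft³ / 16.02 kg/m³) = 6.505 lb/ft³

6.51 lb/ft³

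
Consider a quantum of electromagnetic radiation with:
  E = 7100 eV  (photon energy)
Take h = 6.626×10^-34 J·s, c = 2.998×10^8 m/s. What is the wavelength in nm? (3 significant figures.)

Solving E = h·c/λ for λ: λ = hc/E.
E = 7100 eV = 1.138×10^-15 J; h = 6.626×10^-34 J·s; c = 2.998×10^8 m/s.
λ = 1.746×10^-10 m
1.746×10^-10 m × (1 nm / 1.000×10^-9 m) = 0.1746 nm

0.175 nm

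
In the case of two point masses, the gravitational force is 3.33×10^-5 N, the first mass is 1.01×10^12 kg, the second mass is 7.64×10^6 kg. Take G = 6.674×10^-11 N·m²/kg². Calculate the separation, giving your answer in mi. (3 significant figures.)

2440 mi

Rearranging F = G·m₁·m₂/r² for r: r = √(G·m₁m₂/F).
F = 3.33×10^-5 N; m₁ = 1.01×10^12 kg; m₂ = 7.64×10^6 kg; G = 6.674×10^-11 N·m²/kg².
r = 3.933×10^6 m
3.933×10^6 m × (1 mi / 1609 m) = 2444 mi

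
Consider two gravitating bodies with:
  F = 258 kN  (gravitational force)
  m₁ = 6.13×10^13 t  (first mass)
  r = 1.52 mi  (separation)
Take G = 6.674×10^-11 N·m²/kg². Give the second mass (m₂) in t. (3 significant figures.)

377 t

From Newton's law of gravitation: m₂ = F·r²/(G·m₁).
F = 258 kN = 2.580×10^5 N; m₁ = 6.13×10^13 t = 6.130×10^16 kg; r = 1.52 mi = 2446 m; G = 6.674×10^-11 N·m²/kg².
m₂ = 3.774×10^5 kg
3.774×10^5 kg × (1 t / 1000 kg) = 377.4 t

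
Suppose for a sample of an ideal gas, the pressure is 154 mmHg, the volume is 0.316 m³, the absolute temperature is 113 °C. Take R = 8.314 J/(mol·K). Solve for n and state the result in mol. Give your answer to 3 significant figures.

2.02 mol

Solving PV = nRT for n: n = PV/(RT).
P = 154 mmHg = 20532 Pa; V = 0.316 m³; T = 113 °C = 386.1 K; R = 8.314 J/(mol·K).
n = 2.021 mol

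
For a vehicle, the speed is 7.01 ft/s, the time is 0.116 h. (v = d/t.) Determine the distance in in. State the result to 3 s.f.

35100 in

Rearranging: d = v·t.
v = 7.01 ft/s = 2.137 m/s; t = 0.116 h = 417.6 s.
d = 892.3 m
892.3 m × (1 in / 0.02540 m) = 35129 in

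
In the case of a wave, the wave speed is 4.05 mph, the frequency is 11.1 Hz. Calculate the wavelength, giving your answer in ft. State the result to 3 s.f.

Rearranging: λ = v/f.
v = 4.05 mph = 1.811 m/s; f = 11.1 Hz.
λ = 0.1631 m
0.1631 m × (1 ft / 0.3048 m) = 0.5351 ft

0.535 ft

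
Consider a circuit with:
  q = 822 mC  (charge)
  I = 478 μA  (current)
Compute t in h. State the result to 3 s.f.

0.478 h

Solving q = I·t for t: t = q/I.
q = 822 mC = 0.8220 C; I = 478 μA = 4.780×10^-4 A.
t = 1720 s
1720 s × (1 h / 3600 s) = 0.4777 h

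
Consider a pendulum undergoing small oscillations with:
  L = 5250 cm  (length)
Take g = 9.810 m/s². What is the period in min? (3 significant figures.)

0.242 min

T is given directly by: T = 2π√(L/g).
L = 5250 cm = 52.50 m; g = 9.810 m/s².
T = 14.54 s
14.54 s × (1 min / 60.00 s) = 0.2423 min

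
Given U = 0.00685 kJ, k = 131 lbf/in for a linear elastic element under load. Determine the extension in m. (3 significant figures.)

0.0244 m

Rearranging: x = √(2U/k).
U = 0.00685 kJ = 6.850 J; k = 131 lbf/in = 22942 N/m.
x = 0.02444 m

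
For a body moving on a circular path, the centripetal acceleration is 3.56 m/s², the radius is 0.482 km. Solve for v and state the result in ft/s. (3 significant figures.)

136 ft/s

Solving a = v²/r for v: v = √(a·r).
a = 3.56 m/s²; r = 0.482 km = 482.0 m.
v = 41.42 m/s
41.42 m/s × (1 ft/s / 0.3048 m/s) = 135.9 ft/s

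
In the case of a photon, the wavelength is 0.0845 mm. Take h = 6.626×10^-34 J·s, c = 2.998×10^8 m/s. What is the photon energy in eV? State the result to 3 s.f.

0.0147 eV

E is given directly by: E = hc/λ.
λ = 0.0845 mm = 8.450×10^-5 m; h = 6.626×10^-34 J·s; c = 2.998×10^8 m/s.
E = 2.351×10^-21 J
2.351×10^-21 J × (1 eV / 1.602×10^-19 J) = 0.01467 eV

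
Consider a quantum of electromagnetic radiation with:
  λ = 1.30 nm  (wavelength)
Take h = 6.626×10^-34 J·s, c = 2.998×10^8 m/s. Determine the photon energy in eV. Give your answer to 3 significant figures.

E is given directly by: E = hc/λ.
λ = 1.30 nm = 1.300×10^-9 m; h = 6.626×10^-34 J·s; c = 2.998×10^8 m/s.
E = 1.528×10^-16 J
1.528×10^-16 J × (1 eV / 1.602×10^-19 J) = 953.7 eV

954 eV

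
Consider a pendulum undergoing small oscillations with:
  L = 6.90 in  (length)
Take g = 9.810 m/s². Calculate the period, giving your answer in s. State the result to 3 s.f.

0.840 s

Directly: T = 2π√(L/g).
L = 6.90 in = 0.1753 m; g = 9.810 m/s².
T = 0.8398 s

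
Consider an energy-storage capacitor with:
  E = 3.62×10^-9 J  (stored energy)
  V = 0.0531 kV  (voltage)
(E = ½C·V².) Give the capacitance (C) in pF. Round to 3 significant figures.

Solving E = ½C·V² for C: C = 2E/V².
E = 3.62×10^-9 J; V = 0.0531 kV = 53.10 V.
C = 2.568×10^-12 F
2.568×10^-12 F × (1 pF / 1.000×10^-12 F) = 2.568 pF

2.57 pF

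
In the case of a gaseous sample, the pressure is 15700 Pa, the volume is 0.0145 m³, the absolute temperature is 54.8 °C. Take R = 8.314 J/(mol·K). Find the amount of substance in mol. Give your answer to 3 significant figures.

From the ideal-gas law: n = PV/(RT).
P = 15700 Pa; V = 0.0145 m³; T = 54.8 °C = 327.9 K; R = 8.314 J/(mol·K).
n = 0.08349 mol

0.0835 mol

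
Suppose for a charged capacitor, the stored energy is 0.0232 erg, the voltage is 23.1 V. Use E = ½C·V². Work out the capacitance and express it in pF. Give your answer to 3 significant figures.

Rearranging: C = 2E/V².
E = 0.0232 erg = 2.320×10^-9 J; V = 23.1 V.
C = 8.695×10^-12 F
8.695×10^-12 F × (1 pF / 1.000×10^-12 F) = 8.695 pF

8.70 pF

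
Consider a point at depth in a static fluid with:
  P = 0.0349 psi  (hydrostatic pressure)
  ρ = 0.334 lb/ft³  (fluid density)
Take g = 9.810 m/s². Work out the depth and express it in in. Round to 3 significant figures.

180 in

Rearranging P = ρ·g·h for h: h = P/(ρ·g).
P = 0.0349 psi = 240.6 Pa; ρ = 0.334 lb/ft³ = 5.350 kg/m³; g = 9.810 m/s².
h = 4.585 m
4.585 m × (1 in / 0.02540 m) = 180.5 in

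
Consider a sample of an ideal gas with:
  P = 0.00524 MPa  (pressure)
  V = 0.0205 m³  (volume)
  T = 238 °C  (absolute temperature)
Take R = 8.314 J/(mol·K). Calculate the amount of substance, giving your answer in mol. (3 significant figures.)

From the ideal-gas law: n = PV/(RT).
P = 0.00524 MPa = 5240 Pa; V = 0.0205 m³; T = 238 °C = 511.1 K; R = 8.314 J/(mol·K).
n = 0.02528 mol

0.0253 mol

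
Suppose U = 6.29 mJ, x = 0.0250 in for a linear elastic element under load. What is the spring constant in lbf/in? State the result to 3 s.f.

178 lbf/in

Solving U = ½k·x² for k: k = 2U/x².
U = 6.29 mJ = 0.006290 J; x = 0.0250 in = 6.350×10^-4 m.
k = 31198 N/m
31198 N/m × (1 lbf/in / 175.1 N/m) = 178.1 lbf/in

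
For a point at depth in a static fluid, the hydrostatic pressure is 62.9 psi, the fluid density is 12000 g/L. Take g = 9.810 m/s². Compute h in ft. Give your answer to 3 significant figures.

12.1 ft

Rearranging P = ρ·g·h for h: h = P/(ρ·g).
P = 62.9 psi = 4.337×10^5 Pa; ρ = 12000 g/L = 12000 kg/m³; g = 9.810 m/s².
h = 3.684 m
3.684 m × (1 ft / 0.3048 m) = 12.09 ft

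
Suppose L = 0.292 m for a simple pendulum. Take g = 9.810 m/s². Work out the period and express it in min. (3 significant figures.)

0.0181 min

Directly: T = 2π√(L/g).
L = 0.292 m; g = 9.810 m/s².
T = 1.084 s
1.084 s × (1 min / 60.00 s) = 0.01807 min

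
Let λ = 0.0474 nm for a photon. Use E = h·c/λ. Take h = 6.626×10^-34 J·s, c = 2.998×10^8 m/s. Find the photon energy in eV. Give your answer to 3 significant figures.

Directly: E = hc/λ.
λ = 0.0474 nm = 4.740×10^-11 m; h = 6.626×10^-34 J·s; c = 2.998×10^8 m/s.
E = 4.191×10^-15 J  (the unit combination reduces to kg·m²/s² = J)
4.191×10^-15 J × (1 eV / 1.602×10^-19 J) = 26157 eV

26200 eV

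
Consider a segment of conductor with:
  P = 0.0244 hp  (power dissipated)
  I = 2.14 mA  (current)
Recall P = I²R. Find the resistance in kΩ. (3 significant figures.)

Rearranging: R = P/I².
P = 0.0244 hp = 18.20 W; I = 2.14 mA = 0.002140 A.
R = 3.973×10^6 Ω
3.973×10^6 Ω × (1 kΩ / 1000 Ω) = 3973 kΩ

3970 kΩ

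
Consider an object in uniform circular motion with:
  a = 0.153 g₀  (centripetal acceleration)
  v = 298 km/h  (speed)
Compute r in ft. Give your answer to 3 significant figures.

15000 ft

Rearranging: r = v²/a.
a = 0.153 g₀ = 1.500 m/s²; v = 298 km/h = 82.78 m/s.
r = 4567 m
4567 m × (1 ft / 0.3048 m) = 14983 ft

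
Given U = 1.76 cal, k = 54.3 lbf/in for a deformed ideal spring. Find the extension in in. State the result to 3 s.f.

1.55 in

Solving U = ½k·x² for x: x = √(2U/k).
U = 1.76 cal = 7.364 J; k = 54.3 lbf/in = 9509 N/m.
x = 0.03935 m
0.03935 m × (1 in / 0.02540 m) = 1.549 in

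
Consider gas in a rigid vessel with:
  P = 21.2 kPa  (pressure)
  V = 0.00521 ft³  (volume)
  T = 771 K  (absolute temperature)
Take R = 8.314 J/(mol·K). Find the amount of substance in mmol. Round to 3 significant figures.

Solving PV = nRT for n: n = PV/(RT).
P = 21.2 kPa = 21200 Pa; V = 0.00521 ft³ = 1.475×10^-4 m³; T = 771 K; R = 8.314 J/(mol·K).
n = 4.879×10^-4 mol
4.879×10^-4 mol × (1 mmol / 0.001000 mol) = 0.4879 mmol

0.488 mmol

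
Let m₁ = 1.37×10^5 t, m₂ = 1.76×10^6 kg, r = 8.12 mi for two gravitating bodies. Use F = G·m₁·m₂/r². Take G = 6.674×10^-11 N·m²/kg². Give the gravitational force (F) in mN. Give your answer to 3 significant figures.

0.0942 mN

From Newton's law of gravitation: F = Gm₁m₂/r².
m₁ = 1.37×10^5 t = 1.370×10^8 kg; m₂ = 1.76×10^6 kg; r = 8.12 mi = 13068 m; G = 6.674×10^-11 N·m²/kg².
F = 9.423×10^-5 N  (the unit combination reduces to kg·m/s² = N)
9.423×10^-5 N × (1 mN / 0.001000 N) = 0.09423 mN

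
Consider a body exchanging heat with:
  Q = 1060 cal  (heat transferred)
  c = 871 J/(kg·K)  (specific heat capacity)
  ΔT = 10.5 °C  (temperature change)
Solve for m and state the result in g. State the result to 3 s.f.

Solving Q = m·c·ΔT for m: m = Q/(c·ΔT).
Q = 1060 cal = 4435 J; c = 871 J/(kg·K); ΔT = 10.5 °C = 10.50 K.
m = 0.4849 kg
0.4849 kg × (1 g / 0.001000 kg) = 484.9 g

485 g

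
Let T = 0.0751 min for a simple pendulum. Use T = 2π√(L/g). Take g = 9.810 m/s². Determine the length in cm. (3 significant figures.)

505 cm

Solving T = 2π√(L/g) for L: L = g·(T/2π)².
T = 0.0751 min = 4.506 s; g = 9.810 m/s².
L = 5.045 m
5.045 m × (1 cm / 0.01000 m) = 504.5 cm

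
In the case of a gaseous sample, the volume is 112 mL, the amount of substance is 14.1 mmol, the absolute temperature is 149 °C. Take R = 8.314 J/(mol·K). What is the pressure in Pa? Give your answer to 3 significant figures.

P is given directly by: P = nRT/V.
V = 112 mL = 1.120×10^-4 m³; n = 14.1 mmol = 0.01410 mol; T = 149 °C = 422.1 K; R = 8.314 J/(mol·K).
P = 4.419×10^5 Pa

4.42×10^5 Pa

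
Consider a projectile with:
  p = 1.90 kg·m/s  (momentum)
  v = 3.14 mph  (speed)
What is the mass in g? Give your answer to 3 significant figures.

1350 g

Solving p = m·v for m: m = p/v.
p = 1.90 kg·m/s; v = 3.14 mph = 1.404 m/s.
m = 1.354 kg
1.354 kg × (1 g / 0.001000 kg) = 1354 g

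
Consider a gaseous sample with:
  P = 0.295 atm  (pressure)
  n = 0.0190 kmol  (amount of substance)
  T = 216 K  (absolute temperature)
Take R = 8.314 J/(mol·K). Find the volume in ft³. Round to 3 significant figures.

40.3 ft³

Rearranging PV = nRT for V: V = nRT/P.
P = 0.295 atm = 29891 Pa; n = 0.0190 kmol = 19.00 mol; T = 216 K; R = 8.314 J/(mol·K).
V = 1.142 m³
1.142 m³ × (1 ft³ / 0.02832 m³) = 40.31 ft³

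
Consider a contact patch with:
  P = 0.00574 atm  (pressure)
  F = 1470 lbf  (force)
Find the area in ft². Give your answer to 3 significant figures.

121 ft²

Solving P = F/A for A: A = F/P.
P = 0.00574 atm = 581.6 Pa; F = 1470 lbf = 6539 N.
A = 11.24 m²
11.24 m² × (1 ft² / 0.09290 m²) = 121.0 ft²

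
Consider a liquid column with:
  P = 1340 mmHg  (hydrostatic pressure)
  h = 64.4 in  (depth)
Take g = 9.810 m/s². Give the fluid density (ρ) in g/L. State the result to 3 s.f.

Solving P = ρ·g·h for ρ: ρ = P/(g·h).
P = 1340 mmHg = 1.787×10^5 Pa; h = 64.4 in = 1.636 m; g = 9.810 m/s².
ρ = 11133 kg/m³
Since 1 g/L = 1 kg/m³, 11133 g/L.

11100 g/L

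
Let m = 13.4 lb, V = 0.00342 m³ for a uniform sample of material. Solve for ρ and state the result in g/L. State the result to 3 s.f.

Directly: ρ = m/V.
m = 13.4 lb = 6.078 kg; V = 0.00342 m³.
ρ = 1777 kg/m³
Since 1 g/L = 1 kg/m³, 1777 g/L.

1780 g/L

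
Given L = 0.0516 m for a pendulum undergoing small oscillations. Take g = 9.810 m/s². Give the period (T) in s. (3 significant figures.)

0.456 s

Directly: T = 2π√(L/g).
L = 0.0516 m; g = 9.810 m/s².
T = 0.4557 s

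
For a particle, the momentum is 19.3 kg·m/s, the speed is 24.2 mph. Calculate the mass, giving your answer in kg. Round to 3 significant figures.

Solving p = m·v for m: m = p/v.
p = 19.3 kg·m/s; v = 24.2 mph = 10.82 m/s.
m = 1.784 kg

1.78 kg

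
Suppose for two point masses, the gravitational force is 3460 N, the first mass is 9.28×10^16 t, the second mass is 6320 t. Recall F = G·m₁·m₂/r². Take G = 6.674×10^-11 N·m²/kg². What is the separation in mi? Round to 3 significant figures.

Solving F = G·m₁·m₂/r² for r: r = √(G·m₁m₂/F).
F = 3460 N; m₁ = 9.28×10^16 t = 9.280×10^19 kg; m₂ = 6320 t = 6.320×10^6 kg; G = 6.674×10^-11 N·m²/kg².
r = 3.363×10^6 m
3.363×10^6 m × (1 mi / 1609 m) = 2090 mi

2090 mi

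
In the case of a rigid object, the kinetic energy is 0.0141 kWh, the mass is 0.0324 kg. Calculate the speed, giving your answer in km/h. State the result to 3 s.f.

6370 km/h

Solving KE = ½mv² for v: v = √(2·KE/m).
KE = 0.0141 kWh = 50760 J; m = 0.0324 kg.
v = 1770 m/s
1770 m/s × (1 km/h / 0.2778 m/s) = 6372 km/h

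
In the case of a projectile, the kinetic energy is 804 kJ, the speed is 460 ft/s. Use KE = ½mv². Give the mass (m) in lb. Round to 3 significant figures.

180 lb

Rearranging: m = 2·KE/v².
KE = 804 kJ = 8.040×10^5 J; v = 460 ft/s = 140.2 m/s.
m = 81.80 kg
81.80 kg × (1 lb / 0.4536 kg) = 180.3 lb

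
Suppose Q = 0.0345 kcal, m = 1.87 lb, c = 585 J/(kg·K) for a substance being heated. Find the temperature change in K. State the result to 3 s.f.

Rearranging: ΔT = Q/(m·c).
Q = 0.0345 kcal = 144.3 J; m = 1.87 lb = 0.8482 kg; c = 585 J/(kg·K).
ΔT = 0.2909 K

0.291 K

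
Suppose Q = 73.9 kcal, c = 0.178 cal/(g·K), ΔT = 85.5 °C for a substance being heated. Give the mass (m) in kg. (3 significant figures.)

Rearranging Q = m·c·ΔT for m: m = Q/(c·ΔT).
Q = 73.9 kcal = 3.092×10^5 J; c = 0.178 cal/(g·K) = 744.8 J/(kg·K); ΔT = 85.5 °C = 85.50 K.
m = 4.856 kg

4.86 kg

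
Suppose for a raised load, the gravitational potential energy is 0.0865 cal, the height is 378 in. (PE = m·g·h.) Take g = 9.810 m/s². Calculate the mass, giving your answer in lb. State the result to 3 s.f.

0.00847 lb

Rearranging PE = m·g·h for m: m = PE/(g·h).
PE = 0.0865 cal = 0.3619 J; h = 378 in = 9.601 m; g = 9.810 m/s².
m = 0.003842 kg
0.003842 kg × (1 lb / 0.4536 kg) = 0.008471 lb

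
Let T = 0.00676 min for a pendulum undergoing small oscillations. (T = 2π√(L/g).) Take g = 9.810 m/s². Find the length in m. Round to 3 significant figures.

0.0409 m

Solving T = 2π√(L/g) for L: L = g·(T/2π)².
T = 0.00676 min = 0.4056 s; g = 9.810 m/s².
L = 0.04088 m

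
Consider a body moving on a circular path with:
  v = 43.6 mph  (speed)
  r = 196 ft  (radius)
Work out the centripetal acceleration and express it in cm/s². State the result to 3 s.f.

636 cm/s²

Directly: a = v²/r.
v = 43.6 mph = 19.49 m/s; r = 196 ft = 59.74 m.
a = 6.359 m/s²
6.359 m/s² × (1 cm/s² / 0.01000 m/s²) = 635.9 cm/s²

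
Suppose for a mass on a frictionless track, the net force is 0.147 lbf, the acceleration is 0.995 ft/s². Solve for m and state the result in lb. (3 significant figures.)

Rearranging F = m·a for m: m = F/a.
F = 0.147 lbf = 0.6539 N; a = 0.995 ft/s² = 0.3033 m/s².
m = 2.156 kg
2.156 kg × (1 lb / 0.4536 kg) = 4.753 lb

4.75 lb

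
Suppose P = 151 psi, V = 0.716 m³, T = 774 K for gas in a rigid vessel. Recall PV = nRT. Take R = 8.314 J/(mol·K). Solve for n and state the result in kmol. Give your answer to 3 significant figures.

0.116 kmol

From the ideal-gas law: n = PV/(RT).
P = 151 psi = 1.041×10^6 Pa; V = 0.716 m³; T = 774 K; R = 8.314 J/(mol·K).
n = 115.8 mol
115.8 mol × (1 kmol / 1000 mol) = 0.1158 kmol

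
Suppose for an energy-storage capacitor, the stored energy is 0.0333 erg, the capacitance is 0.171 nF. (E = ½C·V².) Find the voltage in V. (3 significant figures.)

Solving E = ½C·V² for V: V = √(2E/C).
E = 0.0333 erg = 3.330×10^-9 J; C = 0.171 nF = 1.710×10^-10 F.
V = 6.241 V

6.24 V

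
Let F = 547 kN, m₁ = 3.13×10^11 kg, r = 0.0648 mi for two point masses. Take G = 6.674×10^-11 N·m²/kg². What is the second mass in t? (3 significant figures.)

From Newton's law of gravitation: m₂ = F·r²/(G·m₁).
F = 547 kN = 5.470×10^5 N; m₁ = 3.13×10^11 kg; r = 0.0648 mi = 104.3 m; G = 6.674×10^-11 N·m²/kg².
m₂ = 2.848×10^8 kg
2.848×10^8 kg × (1 t / 1000 kg) = 2.848×10^5 t

2.85×10^5 t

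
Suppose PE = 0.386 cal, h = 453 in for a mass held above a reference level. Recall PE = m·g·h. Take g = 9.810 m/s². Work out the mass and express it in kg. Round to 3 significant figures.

0.0143 kg

Rearranging: m = PE/(g·h).
PE = 0.386 cal = 1.615 J; h = 453 in = 11.51 m; g = 9.810 m/s².
m = 0.01431 kg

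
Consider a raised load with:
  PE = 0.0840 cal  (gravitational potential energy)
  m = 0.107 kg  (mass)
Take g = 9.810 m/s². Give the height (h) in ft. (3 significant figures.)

1.10 ft

Rearranging: h = PE/(m·g).
PE = 0.0840 cal = 0.3515 J; m = 0.107 kg; g = 9.810 m/s².
h = 0.3348 m
0.3348 m × (1 ft / 0.3048 m) = 1.099 ft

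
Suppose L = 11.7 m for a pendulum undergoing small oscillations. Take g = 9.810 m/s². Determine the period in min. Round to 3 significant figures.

Directly: T = 2π√(L/g).
L = 11.7 m; g = 9.810 m/s².
T = 6.862 s
6.862 s × (1 min / 60.00 s) = 0.1144 min

0.114 min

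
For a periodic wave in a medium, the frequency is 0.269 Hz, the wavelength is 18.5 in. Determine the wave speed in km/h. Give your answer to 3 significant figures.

0.455 km/h

Directly: v = fλ.
f = 0.269 Hz; λ = 18.5 in = 0.4699 m.
v = 0.1264 m/s
0.1264 m/s × (1 km/h / 0.2778 m/s) = 0.4551 km/h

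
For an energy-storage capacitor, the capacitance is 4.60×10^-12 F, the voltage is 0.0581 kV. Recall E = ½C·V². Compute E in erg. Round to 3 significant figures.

0.0776 erg

E is given directly by: E = ½CV².
C = 4.60×10^-12 F; V = 0.0581 kV = 58.10 V.
E = 7.764×10^-9 J  (the unit combination reduces to kg·m²/s² = J)
7.764×10^-9 J × (1 erg / 1.000×10^-7 J) = 0.07764 erg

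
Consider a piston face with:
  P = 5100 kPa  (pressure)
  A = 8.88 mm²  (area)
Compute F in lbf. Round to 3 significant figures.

Solving P = F/A for F: F = P·A.
P = 5100 kPa = 5.100×10^6 Pa; A = 8.88 mm² = 8.880×10^-6 m².
F = 45.29 N
45.29 N × (1 lbf / 4.448 N) = 10.18 lbf

10.2 lbf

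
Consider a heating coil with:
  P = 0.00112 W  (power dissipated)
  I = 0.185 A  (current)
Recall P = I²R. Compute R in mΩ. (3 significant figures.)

32.7 mΩ

Rearranging: R = P/I².
P = 0.00112 W; I = 0.185 A.
R = 0.03272 Ω
0.03272 Ω × (1 mΩ / 0.001000 Ω) = 32.72 mΩ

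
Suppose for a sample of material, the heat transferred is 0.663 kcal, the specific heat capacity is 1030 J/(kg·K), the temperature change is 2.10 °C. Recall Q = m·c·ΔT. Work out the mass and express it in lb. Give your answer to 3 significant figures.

2.83 lb

Rearranging Q = m·c·ΔT for m: m = Q/(c·ΔT).
Q = 0.663 kcal = 2774 J; c = 1030 J/(kg·K); ΔT = 2.10 °C = 2.100 K.
m = 1.282 kg
1.282 kg × (1 lb / 0.4536 kg) = 2.827 lb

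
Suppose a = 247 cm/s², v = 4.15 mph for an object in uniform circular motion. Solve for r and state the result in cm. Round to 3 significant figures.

Rearranging: r = v²/a.
a = 247 cm/s² = 2.470 m/s²; v = 4.15 mph = 1.855 m/s.
r = 1.393 m
1.393 m × (1 cm / 0.01000 m) = 139.3 cm

139 cm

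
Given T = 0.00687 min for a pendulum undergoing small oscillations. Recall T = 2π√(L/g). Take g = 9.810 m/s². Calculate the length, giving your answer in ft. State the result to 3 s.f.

0.139 ft

Solving T = 2π√(L/g) for L: L = g·(T/2π)².
T = 0.00687 min = 0.4122 s; g = 9.810 m/s².
L = 0.04222 m
0.04222 m × (1 ft / 0.3048 m) = 0.1385 ft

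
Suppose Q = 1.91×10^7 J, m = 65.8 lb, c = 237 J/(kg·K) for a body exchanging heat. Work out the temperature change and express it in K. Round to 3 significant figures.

2700 K

Rearranging: ΔT = Q/(m·c).
Q = 1.91×10^7 J; m = 65.8 lb = 29.85 kg; c = 237 J/(kg·K).
ΔT = 2700 K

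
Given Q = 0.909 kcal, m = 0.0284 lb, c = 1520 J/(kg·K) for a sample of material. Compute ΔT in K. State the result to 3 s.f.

Rearranging Q = m·c·ΔT for ΔT: ΔT = Q/(m·c).
Q = 0.909 kcal = 3803 J; m = 0.0284 lb = 0.01288 kg; c = 1520 J/(kg·K).
ΔT = 194.2 K

194 K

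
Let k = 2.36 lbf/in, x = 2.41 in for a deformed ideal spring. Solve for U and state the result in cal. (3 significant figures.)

0.185 cal

U is given directly by: U = ½kx².
k = 2.36 lbf/in = 413.3 N/m; x = 2.41 in = 0.06121 m.
U = 0.7743 J
0.7743 J × (1 cal / 4.184 J) = 0.1851 cal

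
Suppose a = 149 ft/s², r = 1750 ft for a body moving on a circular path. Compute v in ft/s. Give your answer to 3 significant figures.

Rearranging: v = √(a·r).
a = 149 ft/s² = 45.42 m/s²; r = 1750 ft = 533.4 m.
v = 155.6 m/s
155.6 m/s × (1 ft/s / 0.3048 m/s) = 510.6 ft/s

511 ft/s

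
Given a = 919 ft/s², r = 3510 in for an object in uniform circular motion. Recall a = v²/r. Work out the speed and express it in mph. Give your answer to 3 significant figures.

Solving a = v²/r for v: v = √(a·r).
a = 919 ft/s² = 280.1 m/s²; r = 3510 in = 89.15 m.
v = 158.0 m/s
158.0 m/s × (1 mph / 0.4470 m/s) = 353.5 mph

353 mph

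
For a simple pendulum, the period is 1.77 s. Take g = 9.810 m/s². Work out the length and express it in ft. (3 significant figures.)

Solving T = 2π√(L/g) for L: L = g·(T/2π)².
T = 1.77 s; g = 9.810 m/s².
L = 0.7785 m
0.7785 m × (1 ft / 0.3048 m) = 2.554 ft

2.55 ft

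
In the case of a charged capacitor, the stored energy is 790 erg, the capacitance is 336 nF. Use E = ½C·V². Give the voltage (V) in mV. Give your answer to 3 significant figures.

21700 mV

Rearranging: V = √(2E/C).
E = 790 erg = 7.900×10^-5 J; C = 336 nF = 3.360×10^-7 F.
V = 21.68 V  (the unit combination reduces to kg·m²/(A·s³) = V)
21.68 V × (1 mV / 0.001000 V) = 21685 mV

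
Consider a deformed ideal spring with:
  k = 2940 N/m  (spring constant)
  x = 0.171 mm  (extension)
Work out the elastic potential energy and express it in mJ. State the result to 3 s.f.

U is given directly by: U = ½kx².
k = 2940 N/m; x = 0.171 mm = 1.710×10^-4 m.
U = 4.298×10^-5 J  (the unit combination reduces to kg·m²/s² = J)
4.298×10^-5 J × (1 mJ / 0.001000 J) = 0.04298 mJ

0.0430 mJ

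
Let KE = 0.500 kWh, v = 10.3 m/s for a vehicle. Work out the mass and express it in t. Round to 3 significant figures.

33.9 t

Rearranging KE = ½mv² for m: m = 2·KE/v².
KE = 0.500 kWh = 1.800×10^6 J; v = 10.3 m/s.
m = 33933 kg
33933 kg × (1 t / 1000 kg) = 33.93 t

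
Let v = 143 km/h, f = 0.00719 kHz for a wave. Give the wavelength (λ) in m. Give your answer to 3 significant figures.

Solving v = f·λ for λ: λ = v/f.
v = 143 km/h = 39.72 m/s; f = 0.00719 kHz = 7.190 Hz.
λ = 5.525 m

5.52 m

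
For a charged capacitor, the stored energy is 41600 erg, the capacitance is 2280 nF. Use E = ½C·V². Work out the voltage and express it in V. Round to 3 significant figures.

60.4 V

Solving E = ½C·V² for V: V = √(2E/C).
E = 41600 erg = 0.004160 J; C = 2280 nF = 2.280×10^-6 F.
V = 60.41 V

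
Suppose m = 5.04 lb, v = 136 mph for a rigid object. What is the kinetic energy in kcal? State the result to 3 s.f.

KE is given directly by: KE = ½mv².
m = 5.04 lb = 2.286 kg; v = 136 mph = 60.80 m/s.
KE = 4225 J  (the unit combination reduces to kg·m²/s² = J)
4225 J × (1 kcal / 4184 J) = 1.010 kcal

1.01 kcal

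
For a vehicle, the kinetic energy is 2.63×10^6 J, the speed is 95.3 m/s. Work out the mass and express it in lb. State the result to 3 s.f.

1280 lb

Solving KE = ½mv² for m: m = 2·KE/v².
KE = 2.63×10^6 J; v = 95.3 m/s.
m = 579.2 kg
579.2 kg × (1 lb / 0.4536 kg) = 1277 lb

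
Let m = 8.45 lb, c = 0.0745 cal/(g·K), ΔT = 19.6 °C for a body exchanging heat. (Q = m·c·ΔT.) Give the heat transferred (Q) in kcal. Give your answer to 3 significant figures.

Q is given directly by: Q = mcΔT.
m = 8.45 lb = 3.833 kg; c = 0.0745 cal/(g·K) = 311.7 J/(kg·K); ΔT = 19.6 °C = 19.60 K.
Q = 23417 J
23417 J × (1 kcal / 4184 J) = 5.597 kcal

5.60 kcal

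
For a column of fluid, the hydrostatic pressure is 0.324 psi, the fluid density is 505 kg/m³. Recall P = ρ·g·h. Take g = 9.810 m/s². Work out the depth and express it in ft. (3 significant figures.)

Rearranging: h = P/(ρ·g).
P = 0.324 psi = 2234 Pa; ρ = 505 kg/m³; g = 9.810 m/s².
h = 0.4509 m
0.4509 m × (1 ft / 0.3048 m) = 1.479 ft

1.48 ft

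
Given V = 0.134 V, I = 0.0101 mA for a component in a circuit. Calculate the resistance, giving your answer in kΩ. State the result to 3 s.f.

From Ohm's law: R = V/I.
V = 0.134 V; I = 0.0101 mA = 1.010×10^-5 A.
R = 13267 Ω
13267 Ω × (1 kΩ / 1000 Ω) = 13.27 kΩ

13.3 kΩ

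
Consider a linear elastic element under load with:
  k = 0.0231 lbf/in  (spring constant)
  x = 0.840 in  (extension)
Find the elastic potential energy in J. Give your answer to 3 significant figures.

9.21×10^-4 J

Directly: U = ½kx².
k = 0.0231 lbf/in = 4.045 N/m; x = 0.840 in = 0.02134 m.
U = 9.208×10^-4 J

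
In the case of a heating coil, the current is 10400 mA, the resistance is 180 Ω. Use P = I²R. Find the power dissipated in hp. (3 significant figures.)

26.1 hp

P is given directly by: P = I²R.
I = 10400 mA = 10.40 A; R = 180 Ω.
P = 19469 W
19469 W × (1 hp / 745.7 W) = 26.11 hp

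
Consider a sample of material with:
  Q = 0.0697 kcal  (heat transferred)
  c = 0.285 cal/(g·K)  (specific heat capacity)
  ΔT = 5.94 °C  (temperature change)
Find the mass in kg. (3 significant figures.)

0.0412 kg

Solving Q = m·c·ΔT for m: m = Q/(c·ΔT).
Q = 0.0697 kcal = 291.6 J; c = 0.285 cal/(g·K) = 1192 J/(kg·K); ΔT = 5.94 °C = 5.940 K.
m = 0.04117 kg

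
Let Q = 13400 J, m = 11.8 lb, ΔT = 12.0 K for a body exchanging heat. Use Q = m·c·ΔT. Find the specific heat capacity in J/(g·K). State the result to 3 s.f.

0.209 J/(g·K)

Rearranging: c = Q/(m·ΔT).
Q = 13400 J; m = 11.8 lb = 5.352 kg; ΔT = 12.0 K.
c = 208.6 J/(kg·K)
208.6 J/(kg·K) × (1 J/(g·K) / 1000 J/(kg·K)) = 0.2086 J/(g·K)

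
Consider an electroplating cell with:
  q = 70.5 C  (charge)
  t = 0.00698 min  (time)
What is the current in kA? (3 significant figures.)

Solving q = I·t for I: I = q/t.
q = 70.5 C; t = 0.00698 min = 0.4188 s.
I = 168.3 A
168.3 A × (1 kA / 1000 A) = 0.1683 kA

0.168 kA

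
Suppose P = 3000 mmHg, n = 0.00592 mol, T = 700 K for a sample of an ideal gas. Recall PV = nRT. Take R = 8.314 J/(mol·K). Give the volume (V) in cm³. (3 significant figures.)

86.1 cm³

Rearranging PV = nRT for V: V = nRT/P.
P = 3000 mmHg = 4.000×10^5 Pa; n = 0.00592 mol; T = 700 K; R = 8.314 J/(mol·K).
V = 8.614×10^-5 m³
8.614×10^-5 m³ × (1 cm³ / 1.000×10^-6 m³) = 86.14 cm³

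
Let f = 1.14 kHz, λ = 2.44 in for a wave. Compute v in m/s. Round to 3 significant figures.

Directly: v = fλ.
f = 1.14 kHz = 1140 Hz; λ = 2.44 in = 0.06198 m.
v = 70.65 m/s

70.7 m/s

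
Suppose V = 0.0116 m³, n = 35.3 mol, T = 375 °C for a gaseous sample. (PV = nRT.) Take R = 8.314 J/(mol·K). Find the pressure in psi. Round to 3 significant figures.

P is given directly by: P = nRT/V.
V = 0.0116 m³; n = 35.3 mol; T = 375 °C = 648.1 K; R = 8.314 J/(mol·K).
P = 1.640×10^7 Pa
1.640×10^7 Pa × (1 psi / 6895 Pa) = 2378 psi

2380 psi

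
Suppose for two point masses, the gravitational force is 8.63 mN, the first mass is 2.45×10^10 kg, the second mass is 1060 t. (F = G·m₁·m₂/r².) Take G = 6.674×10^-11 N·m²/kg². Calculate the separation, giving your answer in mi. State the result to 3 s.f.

8.81 mi

From Newton's law of gravitation: r = √(G·m₁m₂/F).
F = 8.63 mN = 0.008630 N; m₁ = 2.45×10^10 kg; m₂ = 1060 t = 1.060×10^6 kg; G = 6.674×10^-11 N·m²/kg².
r = 14172 m
14172 m × (1 mi / 1609 m) = 8.806 mi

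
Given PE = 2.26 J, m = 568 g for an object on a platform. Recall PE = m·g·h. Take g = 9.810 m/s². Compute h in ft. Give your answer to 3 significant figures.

Rearranging PE = m·g·h for h: h = PE/(m·g).
PE = 2.26 J; m = 568 g = 0.5680 kg; g = 9.810 m/s².
h = 0.4056 m
0.4056 m × (1 ft / 0.3048 m) = 1.331 ft

1.33 ft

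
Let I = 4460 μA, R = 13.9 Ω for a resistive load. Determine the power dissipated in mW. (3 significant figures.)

0.276 mW

Directly: P = I²R.
I = 4460 μA = 0.004460 A; R = 13.9 Ω.
P = 2.765×10^-4 W  (the unit combination reduces to kg·m²/s³ = W)
2.765×10^-4 W × (1 mW / 0.001000 W) = 0.2765 mW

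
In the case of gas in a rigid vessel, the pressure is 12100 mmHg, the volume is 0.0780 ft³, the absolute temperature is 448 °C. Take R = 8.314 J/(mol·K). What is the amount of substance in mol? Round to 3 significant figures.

From the ideal-gas law: n = PV/(RT).
P = 12100 mmHg = 1.613×10^6 Pa; V = 0.0780 ft³ = 0.002209 m³; T = 448 °C = 721.1 K; R = 8.314 J/(mol·K).
n = 0.5943 mol

0.594 mol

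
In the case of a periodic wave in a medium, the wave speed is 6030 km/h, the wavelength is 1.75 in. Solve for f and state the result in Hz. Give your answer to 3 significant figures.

37700 Hz

Solving v = f·λ for f: f = v/λ.
v = 6030 km/h = 1675 m/s; λ = 1.75 in = 0.04445 m.
f = 37683 Hz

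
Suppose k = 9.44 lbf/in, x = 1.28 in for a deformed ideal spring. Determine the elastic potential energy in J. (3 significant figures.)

0.874 J

Directly: U = ½kx².
k = 9.44 lbf/in = 1653 N/m; x = 1.28 in = 0.03251 m.
U = 0.8737 J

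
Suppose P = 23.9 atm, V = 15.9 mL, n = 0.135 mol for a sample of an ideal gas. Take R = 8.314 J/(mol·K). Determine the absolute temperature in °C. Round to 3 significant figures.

-239 °C

Rearranging: T = PV/(nR).
P = 23.9 atm = 2.422×10^6 Pa; V = 15.9 mL = 1.590×10^-5 m³; n = 0.135 mol; R = 8.314 J/(mol·K).
T = 34.31 K
34.31 K − 273.15 = -238.8 °C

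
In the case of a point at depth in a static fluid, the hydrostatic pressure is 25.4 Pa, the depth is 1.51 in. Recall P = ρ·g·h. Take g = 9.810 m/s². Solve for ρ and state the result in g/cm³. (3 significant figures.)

0.0675 g/cm³

Solving P = ρ·g·h for ρ: ρ = P/(g·h).
P = 25.4 Pa; h = 1.51 in = 0.03835 m; g = 9.810 m/s².
ρ = 67.51 kg/m³
67.51 kg/m³ × (1 g/cm³ / 1000 kg/m³) = 0.06751 g/cm³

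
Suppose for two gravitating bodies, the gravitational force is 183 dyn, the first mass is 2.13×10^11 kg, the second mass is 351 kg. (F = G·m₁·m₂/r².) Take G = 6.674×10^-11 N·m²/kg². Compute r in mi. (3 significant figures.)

Rearranging F = G·m₁·m₂/r² for r: r = √(G·m₁m₂/F).
F = 183 dyn = 0.001830 N; m₁ = 2.13×10^11 kg; m₂ = 351 kg; G = 6.674×10^-11 N·m²/kg².
r = 1651 m
1651 m × (1 mi / 1609 m) = 1.026 mi

1.03 mi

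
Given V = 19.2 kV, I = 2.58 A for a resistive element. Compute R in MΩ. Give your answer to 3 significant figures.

Solving V = I·R for R: R = V/I.
V = 19.2 kV = 19200 V; I = 2.58 A.
R = 7442 Ω
7442 Ω × (1 MΩ / 1.000×10^6 Ω) = 0.007442 MΩ

0.00744 MΩ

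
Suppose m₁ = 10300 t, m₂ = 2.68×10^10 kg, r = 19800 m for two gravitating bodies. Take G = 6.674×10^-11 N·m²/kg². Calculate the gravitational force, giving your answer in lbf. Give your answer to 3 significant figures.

0.0106 lbf

From Newton's law of gravitation: F = Gm₁m₂/r².
m₁ = 10300 t = 1.030×10^7 kg; m₂ = 2.68×10^10 kg; r = 19800 m; G = 6.674×10^-11 N·m²/kg².
F = 0.04699 N
0.04699 N × (1 lbf / 4.448 N) = 0.01056 lbf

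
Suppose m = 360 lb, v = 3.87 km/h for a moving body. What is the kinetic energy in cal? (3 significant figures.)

KE is given directly by: KE = ½mv².
m = 360 lb = 163.3 kg; v = 3.87 km/h = 1.075 m/s.
KE = 94.35 J
94.35 J × (1 cal / 4.184 J) = 22.55 cal

22.6 cal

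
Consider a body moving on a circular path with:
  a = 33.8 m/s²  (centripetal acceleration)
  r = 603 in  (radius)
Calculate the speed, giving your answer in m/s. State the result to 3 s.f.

22.8 m/s

Rearranging a = v²/r for v: v = √(a·r).
a = 33.8 m/s²; r = 603 in = 15.32 m.
v = 22.75 m/s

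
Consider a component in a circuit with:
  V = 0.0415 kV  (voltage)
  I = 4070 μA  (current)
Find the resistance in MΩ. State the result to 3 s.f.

From Ohm's law: R = V/I.
V = 0.0415 kV = 41.50 V; I = 4070 μA = 0.004070 A.
R = 10197 Ω
10197 Ω × (1 MΩ / 1.000×10^6 Ω) = 0.01020 MΩ

0.0102 MΩ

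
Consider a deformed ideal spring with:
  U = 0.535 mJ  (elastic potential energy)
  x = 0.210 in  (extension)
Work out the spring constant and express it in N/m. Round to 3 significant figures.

37.6 N/m

Solving U = ½k·x² for k: k = 2U/x².
U = 0.535 mJ = 5.350×10^-4 J; x = 0.210 in = 0.005334 m.
k = 37.61 N/m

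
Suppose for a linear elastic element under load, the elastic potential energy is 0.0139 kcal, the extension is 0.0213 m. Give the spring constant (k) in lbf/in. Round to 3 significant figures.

1460 lbf/in

Rearranging U = ½k·x² for k: k = 2U/x².
U = 0.0139 kcal = 58.16 J; x = 0.0213 m.
k = 2.564×10^5 N/m
2.564×10^5 N/m × (1 lbf/in / 175.1 N/m) = 1464 lbf/in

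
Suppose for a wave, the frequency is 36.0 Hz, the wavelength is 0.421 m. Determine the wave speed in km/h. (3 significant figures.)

v is given directly by: v = fλ.
f = 36.0 Hz; λ = 0.421 m.
v = 15.16 m/s
15.16 m/s × (1 km/h / 0.2778 m/s) = 54.56 km/h

54.6 km/h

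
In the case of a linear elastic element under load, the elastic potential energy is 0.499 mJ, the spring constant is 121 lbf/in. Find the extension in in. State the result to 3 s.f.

0.00854 in

Rearranging: x = √(2U/k).
U = 0.499 mJ = 4.990×10^-4 J; k = 121 lbf/in = 21190 N/m.
x = 2.170×10^-4 m
2.170×10^-4 m × (1 in / 0.02540 m) = 0.008544 in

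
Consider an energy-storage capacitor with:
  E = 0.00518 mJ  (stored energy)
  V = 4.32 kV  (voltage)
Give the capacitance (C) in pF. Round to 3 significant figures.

0.555 pF

Solving E = ½C·V² for C: C = 2E/V².
E = 0.00518 mJ = 5.180×10^-6 J; V = 4.32 kV = 4320 V.
C = 5.551×10^-13 F
5.551×10^-13 F × (1 pF / 1.000×10^-12 F) = 0.5551 pF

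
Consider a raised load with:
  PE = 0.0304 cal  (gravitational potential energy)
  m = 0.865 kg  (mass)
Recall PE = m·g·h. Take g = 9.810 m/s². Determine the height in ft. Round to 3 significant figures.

Rearranging: h = PE/(m·g).
PE = 0.0304 cal = 0.1272 J; m = 0.865 kg; g = 9.810 m/s².
h = 0.01499 m
0.01499 m × (1 ft / 0.3048 m) = 0.04918 ft

0.0492 ft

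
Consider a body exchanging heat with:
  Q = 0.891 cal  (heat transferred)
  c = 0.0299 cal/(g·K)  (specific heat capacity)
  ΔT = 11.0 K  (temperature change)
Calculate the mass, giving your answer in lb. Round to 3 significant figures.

0.00597 lb

Rearranging: m = Q/(c·ΔT).
Q = 0.891 cal = 3.728 J; c = 0.0299 cal/(g·K) = 125.1 J/(kg·K); ΔT = 11.0 K.
m = 0.002709 kg
0.002709 kg × (1 lb / 0.4536 kg) = 0.005972 lb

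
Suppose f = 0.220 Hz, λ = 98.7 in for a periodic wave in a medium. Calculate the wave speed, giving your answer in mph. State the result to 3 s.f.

1.23 mph

Directly: v = fλ.
f = 0.220 Hz; λ = 98.7 in = 2.507 m.
v = 0.5515 m/s
0.5515 m/s × (1 mph / 0.4470 m/s) = 1.234 mph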